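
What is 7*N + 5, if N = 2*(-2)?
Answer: -23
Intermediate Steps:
N = -4
7*N + 5 = 7*(-4) + 5 = -28 + 5 = -23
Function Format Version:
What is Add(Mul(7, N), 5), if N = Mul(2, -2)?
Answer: -23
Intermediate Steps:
N = -4
Add(Mul(7, N), 5) = Add(Mul(7, -4), 5) = Add(-28, 5) = -23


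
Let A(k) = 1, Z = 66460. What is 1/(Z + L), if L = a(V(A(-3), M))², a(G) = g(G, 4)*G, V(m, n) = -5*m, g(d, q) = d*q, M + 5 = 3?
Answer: 1/76460 ≈ 1.3079e-5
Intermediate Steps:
M = -2 (M = -5 + 3 = -2)
a(G) = 4*G² (a(G) = (G*4)*G = (4*G)*G = 4*G²)
L = 10000 (L = (4*(-5*1)²)² = (4*(-5)²)² = (4*25)² = 100² = 10000)
1/(Z + L) = 1/(66460 + 10000) = 1/76460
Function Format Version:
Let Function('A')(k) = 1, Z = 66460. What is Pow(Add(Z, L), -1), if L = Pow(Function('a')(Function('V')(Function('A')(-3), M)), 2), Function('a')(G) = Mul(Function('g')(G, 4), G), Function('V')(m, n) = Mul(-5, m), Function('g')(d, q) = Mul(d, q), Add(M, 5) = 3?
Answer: Rational(1, 76460) ≈ 1.3079e-5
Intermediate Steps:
M = -2 (M = Add(-5, 3) = -2)
Function('a')(G) = Mul(4, Pow(G, 2)) (Function('a')(G) = Mul(Mul(G, 4), G) = Mul(Mul(4, G), G) = Mul(4, Pow(G, 2)))
L = 10000 (L = Pow(Mul(4, Pow(Mul(-5, 1), 2)), 2) = Pow(Mul(4, Pow(-5, 2)), 2) = Pow(Mul(4, 25), 2) = Pow(100, 2) = 10000)
Pow(Add(Z, L), -1) = Pow(Add(66460, 10000), -1) = Pow(76460, -1) = Rational(1, 76460)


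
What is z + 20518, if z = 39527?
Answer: 60045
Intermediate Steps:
z + 20518 = 39527 + 20518 = 60045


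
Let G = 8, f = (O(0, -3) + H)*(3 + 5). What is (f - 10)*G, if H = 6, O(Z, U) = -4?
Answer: 48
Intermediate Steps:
f = 16 (f = (-4 + 6)*(3 + 5) = 2*8 = 16)
(f - 10)*G = (16 - 10)*8 = 6*8 = 48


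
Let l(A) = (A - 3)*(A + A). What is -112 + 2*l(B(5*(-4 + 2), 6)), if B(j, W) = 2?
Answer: -120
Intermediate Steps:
l(A) = 2*A*(-3 + A) (l(A) = (-3 + A)*(2*A) = 2*A*(-3 + A))
-112 + 2*l(B(5*(-4 + 2), 6)) = -112 + 2*(2*2*(-3 + 2)) = -112 + 2*(2*2*(-1)) = -112 + 2*(-4) = -112 - 8 = -120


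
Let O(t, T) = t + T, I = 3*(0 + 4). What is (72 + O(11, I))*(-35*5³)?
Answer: -415625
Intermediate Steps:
I = 12 (I = 3*4 = 12)
O(t, T) = T + t
(72 + O(11, I))*(-35*5³) = (72 + (12 + 11))*(-35*5³) = (72 + 23)*(-35*125) = 95*(-4375) = -415625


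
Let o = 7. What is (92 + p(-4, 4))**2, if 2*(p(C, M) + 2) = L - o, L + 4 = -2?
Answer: 27889/4 ≈ 6972.3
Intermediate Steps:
L = -6 (L = -4 - 2 = -6)
p(C, M) = -17/2 (p(C, M) = -2 + (-6 - 1*7)/2 = -2 + (-6 - 7)/2 = -2 + (1/2)*(-13) = -2 - 13/2 = -17/2)
(92 + p(-4, 4))**2 = (92 - 17/2)**2 = (167/2)**2 = 27889/4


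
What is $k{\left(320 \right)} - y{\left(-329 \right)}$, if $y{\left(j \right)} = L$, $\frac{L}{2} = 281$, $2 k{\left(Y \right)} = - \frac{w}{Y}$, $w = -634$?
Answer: $- \frac{179523}{320} \approx -561.01$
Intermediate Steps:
$k{\left(Y \right)} = \frac{317}{Y}$ ($k{\left(Y \right)} = \frac{\left(-1\right) \left(- \frac{634}{Y}\right)}{2} = \frac{634 \frac{1}{Y}}{2} = \frac{317}{Y}$)
$L = 562$ ($L = 2 \cdot 281 = 562$)
$y{\left(j \right)} = 562$
$k{\left(320 \right)} - y{\left(-329 \right)} = \frac{317}{320} - 562 = - \frac{179523}{320}$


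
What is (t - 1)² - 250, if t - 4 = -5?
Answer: -246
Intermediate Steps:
t = -1 (t = 4 - 5 = -1)
(t - 1)² - 250 = (-1 - 1)² - 250 = (-2)² - 250 = 4 - 250 = -246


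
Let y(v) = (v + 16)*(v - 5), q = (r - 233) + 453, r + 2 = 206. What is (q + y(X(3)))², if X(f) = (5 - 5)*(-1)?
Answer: 118336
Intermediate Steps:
r = 204 (r = -2 + 206 = 204)
q = 424 (q = (204 - 233) + 453 = -29 + 453 = 424)
X(f) = 0 (X(f) = 0*(-1) = 0)
y(v) = (-5 + v)*(16 + v) (y(v) = (16 + v)*(-5 + v) = (-5 + v)*(16 + v))
(q + y(X(3)))² = (424 + (-80 + 0² + 11*0))² = (424 + (-80 + 0 + 0))² = (424 - 80)² = 344² = 118336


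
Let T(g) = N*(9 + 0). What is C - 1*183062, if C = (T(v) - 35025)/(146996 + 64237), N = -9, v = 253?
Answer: -12889590184/70411 ≈ -1.8306e+5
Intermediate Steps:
T(g) = -81 (T(g) = -9*(9 + 0) = -9*9 = -81)
C = -11702/70411 (C = (-81 - 35025)/(146996 + 64237) = -35106/211233 = -35106*1/211233 = -11702/70411 ≈ -0.16620)
C - 1*183062 = -11702/70411 - 1*183062 = -11702/70411 - 183062 = -12889590184/70411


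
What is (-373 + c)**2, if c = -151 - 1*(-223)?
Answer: 90601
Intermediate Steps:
c = 72 (c = -151 + 223 = 72)
(-373 + c)**2 = (-373 + 72)**2 = (-301)**2 = 90601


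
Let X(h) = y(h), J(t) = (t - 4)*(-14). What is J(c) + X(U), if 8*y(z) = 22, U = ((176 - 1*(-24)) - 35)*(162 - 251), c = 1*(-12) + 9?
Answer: 403/4 ≈ 100.75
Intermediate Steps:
c = -3 (c = -12 + 9 = -3)
J(t) = 56 - 14*t (J(t) = (-4 + t)*(-14) = 56 - 14*t)
U = -14685 (U = ((176 + 24) - 35)*(-89) = (200 - 35)*(-89) = 165*(-89) = -14685)
y(z) = 11/4 (y(z) = (1/8)*22 = 11/4)
X(h) = 11/4
J(c) + X(U) = (56 - 14*(-3)) + 11/4 = (56 + 42) + 11/4 = 98 + 11/4 = 403/4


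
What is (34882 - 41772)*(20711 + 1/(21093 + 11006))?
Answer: -4580488467100/32099 ≈ -1.4270e+8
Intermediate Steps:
(34882 - 41772)*(20711 + 1/(21093 + 11006)) = -6890*(20711 + 1/32099) = -6890*664802390/32099 = -4580488467100/32099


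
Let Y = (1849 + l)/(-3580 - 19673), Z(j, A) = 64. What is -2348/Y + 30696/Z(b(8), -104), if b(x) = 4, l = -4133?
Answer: -107005161/4568 ≈ -23425.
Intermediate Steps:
Y = 2284/23253 (Y = (1849 - 4133)/(-3580 - 19673) = -2284/(-23253) = -2284*(-1/23253) = 2284/23253 ≈ 0.098224)
-2348/Y + 30696/Z(b(8), -104) = -2348/2284/23253 + 30696/64 = -2348*23253/2284 + 30696*(1/64) = -13649511/571 + 3837/8 = -107005161/4568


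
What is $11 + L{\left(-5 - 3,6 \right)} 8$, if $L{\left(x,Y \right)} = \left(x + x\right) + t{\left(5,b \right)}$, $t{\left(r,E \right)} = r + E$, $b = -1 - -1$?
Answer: $-77$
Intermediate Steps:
$b = 0$ ($b = -1 + 1 = 0$)
$t{\left(r,E \right)} = E + r$
$L{\left(x,Y \right)} = 5 + 2 x$ ($L{\left(x,Y \right)} = \left(x + x\right) + \left(0 + 5\right) = 2 x + 5 = 5 + 2 x$)
$11 + L{\left(-5 - 3,6 \right)} 8 = 11 + \left(5 + 2 \left(-5 - 3\right)\right) 8 = 11 + \left(5 + 2 \left(-8\right)\right) 8 = 11 + \left(5 - 16\right) 8 = 11 - 88 = -77$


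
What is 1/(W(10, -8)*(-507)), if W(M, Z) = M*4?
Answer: -1/20280 ≈ -4.9310e-5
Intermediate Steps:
W(M, Z) = 4*M
1/(W(10, -8)*(-507)) = 1/((4*10)*(-507)) = 1/(40*(-507)) = 1/(-20280) = -1/20280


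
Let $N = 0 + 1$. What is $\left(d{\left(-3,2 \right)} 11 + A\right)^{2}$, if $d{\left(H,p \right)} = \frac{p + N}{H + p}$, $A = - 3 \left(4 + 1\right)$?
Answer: $2304$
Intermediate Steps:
$N = 1$
$A = -15$ ($A = \left(-3\right) 5 = -15$)
$d{\left(H,p \right)} = \frac{1 + p}{H + p}$ ($d{\left(H,p \right)} = \frac{p + 1}{H + p} = \frac{1 + p}{H + p}$)
$\left(d{\left(-3,2 \right)} 11 + A\right)^{2} = \left(\frac{1 + 2}{-3 + 2} \cdot 11 - 15\right)^{2} = \left(\frac{1}{-1} \cdot 3 \cdot 11 - 15\right)^{2} = \left(\left(-1\right) 3 \cdot 11 - 15\right)^{2} = \left(\left(-3\right) 11 - 15\right)^{2} = \left(-33 - 15\right)^{2} = \left(-48\right)^{2} = 2304$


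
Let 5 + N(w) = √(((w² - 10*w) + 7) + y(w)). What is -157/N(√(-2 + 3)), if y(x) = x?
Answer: 785/26 + 157*I/26 ≈ 30.192 + 6.0385*I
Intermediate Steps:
N(w) = -5 + √(7 + w² - 9*w) (N(w) = -5 + √(((w² - 10*w) + 7) + w) = -5 + √((7 + w² - 10*w) + w) = -5 + √(7 + w² - 9*w))
-157/N(√(-2 + 3)) = -157/(-5 + √(7 + (√(-2 + 3))² - 9*√(-2 + 3))) = -157/(-5 + √(7 + (√1)² - 9*√1)) = -157/(-5 + √(7 + 1² - 9*1)) = -157/(-5 + √(7 + 1 - 9)) = -157/(-5 + √(-1)) = -157*(-5 - I)/26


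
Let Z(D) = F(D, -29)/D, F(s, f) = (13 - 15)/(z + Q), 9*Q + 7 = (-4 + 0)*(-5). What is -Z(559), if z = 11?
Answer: 9/31304 ≈ 0.00028750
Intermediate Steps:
Q = 13/9 (Q = -7/9 + ((-4 + 0)*(-5))/9 = -7/9 + (-4*(-5))/9 = -7/9 + (1/9)*20 = -7/9 + 20/9 = 13/9 ≈ 1.4444)
F(s, f) = -9/56 (F(s, f) = (13 - 15)/(11 + 13/9) = -2/112/9 = -2*9/112 = -9/56)
Z(D) = -9/(56*D)
-Z(559) = -(-9)/(56*559) = -1*(-9/31304) = 9/31304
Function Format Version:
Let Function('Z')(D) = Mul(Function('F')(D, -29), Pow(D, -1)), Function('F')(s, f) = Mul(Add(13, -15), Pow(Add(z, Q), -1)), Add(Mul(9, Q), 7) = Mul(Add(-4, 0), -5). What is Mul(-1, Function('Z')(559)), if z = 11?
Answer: Rational(9, 31304) ≈ 0.00028750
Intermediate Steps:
Q = Rational(13, 9) (Q = Add(Rational(-7, 9), Mul(Rational(1, 9), Mul(Add(-4, 0), -5))) = Add(Rational(-7, 9), Mul(Rational(1, 9), Mul(-4, -5))) = Add(Rational(-7, 9), Mul(Rational(1, 9), 20)) = Add(Rational(-7, 9), Rational(20, 9)) = Rational(13, 9) ≈ 1.4444)
Function('F')(s, f) = Rational(-9, 56) (Function('F')(s, f) = Mul(Add(13, -15), Pow(Add(11, Rational(13, 9)), -1)) = Mul(-2, Pow(Rational(112, 9), -1)) = Mul(-2, Rational(9, 112)) = Rational(-9, 56))
Function('Z')(D) = Mul(Rational(-9, 56), Pow(D, -1))
Mul(-1, Function('Z')(559)) = Mul(-1, Mul(Rational(-9, 56), Pow(559, -1))) = Mul(-1, Mul(Rational(-9, 56), Rational(1, 559))) = Mul(-1, Rational(-9, 31304)) = Rational(9, 31304)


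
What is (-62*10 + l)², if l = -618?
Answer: 1532644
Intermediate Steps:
(-62*10 + l)² = (-62*10 - 618)² = (-620 - 618)² = (-1238)² = 1532644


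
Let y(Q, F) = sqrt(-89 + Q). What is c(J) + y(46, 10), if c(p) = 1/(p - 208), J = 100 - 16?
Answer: -1/124 + I*sqrt(43) ≈ -0.0080645 + 6.5574*I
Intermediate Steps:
J = 84
c(p) = 1/(-208 + p)
c(J) + y(46, 10) = 1/(-208 + 84) + sqrt(-89 + 46) = 1/(-124) + sqrt(-43) = -1/124 + I*sqrt(43)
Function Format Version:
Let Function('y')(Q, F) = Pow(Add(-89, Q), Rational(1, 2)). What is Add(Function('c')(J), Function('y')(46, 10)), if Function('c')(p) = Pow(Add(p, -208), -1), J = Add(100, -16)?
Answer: Add(Rational(-1, 124), Mul(I, Pow(43, Rational(1, 2)))) ≈ Add(-0.0080645, Mul(6.5574, I))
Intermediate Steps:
J = 84
Function('c')(p) = Pow(Add(-208, p), -1)
Add(Function('c')(J), Function('y')(46, 10)) = Add(Pow(Add(-208, 84), -1), Pow(Add(-89, 46), Rational(1, 2))) = Add(Pow(-124, -1), Pow(-43, Rational(1, 2))) = Add(Rational(-1, 124), Mul(I, Pow(43, Rational(1, 2))))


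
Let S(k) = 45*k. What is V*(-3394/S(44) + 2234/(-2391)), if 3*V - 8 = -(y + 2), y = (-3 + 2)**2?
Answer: -2089729/473418 ≈ -4.4141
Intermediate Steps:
y = 1 (y = (-1)**2 = 1)
V = 5/3 (V = 8/3 + (-(1 + 2))/3 = 8/3 + (-1*3)/3 = 8/3 + (1/3)*(-3) = 8/3 - 1 = 5/3 ≈ 1.6667)
V*(-3394/S(44) + 2234/(-2391)) = 5*(-3394/(45*44) + 2234/(-2391))/3 = 5*(-3394/1980 + 2234*(-1/2391))/3 = 5*(-3394*1/1980 - 2234/2391)/3 = 5*(-1697/990 - 2234/2391)/3 = (5/3)*(-2089729/789030) = -2089729/473418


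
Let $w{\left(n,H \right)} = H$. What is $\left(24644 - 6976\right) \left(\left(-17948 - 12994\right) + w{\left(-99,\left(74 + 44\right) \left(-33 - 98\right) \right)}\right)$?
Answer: $-819795200$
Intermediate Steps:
$\left(24644 - 6976\right) \left(\left(-17948 - 12994\right) + w{\left(-99,\left(74 + 44\right) \left(-33 - 98\right) \right)}\right) = \left(24644 - 6976\right) \left(\left(-17948 - 12994\right) + \left(74 + 44\right) \left(-33 - 98\right)\right) = 17668 \left(-30942 + 118 \left(-131\right)\right) = 17668 \left(-30942 - 15458\right) = 17668 \left(-46400\right) = -819795200$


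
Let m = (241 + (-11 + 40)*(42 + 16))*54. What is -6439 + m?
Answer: 97403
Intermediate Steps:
m = 103842 (m = (241 + 29*58)*54 = (241 + 1682)*54 = 1923*54 = 103842)
-6439 + m = -6439 + 103842 = 97403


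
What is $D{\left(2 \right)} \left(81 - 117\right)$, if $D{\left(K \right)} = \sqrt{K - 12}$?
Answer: $- 36 i \sqrt{10} \approx - 113.84 i$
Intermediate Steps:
$D{\left(K \right)} = \sqrt{-12 + K}$
$D{\left(2 \right)} \left(81 - 117\right) = \sqrt{-12 + 2} \left(81 - 117\right) = \sqrt{-10} \left(-36\right) = i \sqrt{10} \left(-36\right) = - 36 i \sqrt{10}$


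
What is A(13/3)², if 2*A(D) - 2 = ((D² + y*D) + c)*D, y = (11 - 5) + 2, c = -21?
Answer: 3705625/729 ≈ 5083.2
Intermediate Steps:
y = 8 (y = 6 + 2 = 8)
A(D) = 1 + D*(-21 + D² + 8*D)/2 (A(D) = 1 + (((D² + 8*D) - 21)*D)/2 = 1 + ((-21 + D² + 8*D)*D)/2 = 1 + (D*(-21 + D² + 8*D))/2 = 1 + D*(-21 + D² + 8*D)/2)
A(13/3)² = (1 + (13/3)³/2 + 4*(13/3)² - 273/(2*3))² = (1 + (13*(⅓))³/2 + 4*(13*(⅓))² - 273/(2*3))² = (1 + (13/3)³/2 + 4*(13/3)² - 21/2*13/3)² = (1 + (½)*(2197/27) + 4*(169/9) - 91/2)² = (1 + 2197/54 + 676/9 - 91/2)² = (1925/27)² = 3705625/729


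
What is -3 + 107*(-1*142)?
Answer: -15197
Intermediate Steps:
-3 + 107*(-1*142) = -3 + 107*(-142) = -3 - 15194 = -15197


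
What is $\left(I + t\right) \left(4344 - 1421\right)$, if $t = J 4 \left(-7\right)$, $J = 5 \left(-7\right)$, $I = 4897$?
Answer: $17178471$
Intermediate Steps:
$J = -35$
$t = 980$ ($t = \left(-35\right) 4 \left(-7\right) = \left(-140\right) \left(-7\right) = 980$)
$\left(I + t\right) \left(4344 - 1421\right) = \left(4897 + 980\right) \left(4344 - 1421\right) = 5877 \cdot 2923 = 17178471$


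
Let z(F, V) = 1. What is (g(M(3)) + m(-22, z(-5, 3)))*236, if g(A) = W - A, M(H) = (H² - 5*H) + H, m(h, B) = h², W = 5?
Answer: 116112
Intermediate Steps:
M(H) = H² - 4*H
g(A) = 5 - A
(g(M(3)) + m(-22, z(-5, 3)))*236 = ((5 - 3*(-4 + 3)) + (-22)²)*236 = ((5 - 3*(-1)) + 484)*236 = ((5 - 1*(-3)) + 484)*236 = ((5 + 3) + 484)*236 = (8 + 484)*236 = 492*236 = 116112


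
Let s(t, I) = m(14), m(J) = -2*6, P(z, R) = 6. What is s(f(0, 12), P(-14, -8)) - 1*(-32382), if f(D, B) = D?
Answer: 32370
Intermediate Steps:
m(J) = -12
s(t, I) = -12
s(f(0, 12), P(-14, -8)) - 1*(-32382) = -12 - 1*(-32382) = -12 + 32382 = 32370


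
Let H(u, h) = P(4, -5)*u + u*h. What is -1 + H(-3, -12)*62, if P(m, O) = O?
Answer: 3161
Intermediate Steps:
H(u, h) = -5*u + h*u (H(u, h) = -5*u + u*h = -5*u + h*u)
-1 + H(-3, -12)*62 = -1 - 3*(-5 - 12)*62 = -1 - 3*(-17)*62 = -1 + 51*62 = -1 + 3162 = 3161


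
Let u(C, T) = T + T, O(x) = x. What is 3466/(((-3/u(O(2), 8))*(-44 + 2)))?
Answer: 27728/63 ≈ 440.13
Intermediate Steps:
u(C, T) = 2*T
3466/(((-3/u(O(2), 8))*(-44 + 2))) = 3466/(((-3/(2*8))*(-44 + 2))) = 3466/((-3/16*(-42))) = 3466/(63/8) = 3466*(8/63) = 27728/63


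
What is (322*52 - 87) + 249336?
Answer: 265993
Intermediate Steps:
(322*52 - 87) + 249336 = (16744 - 87) + 249336 = 16657 + 249336 = 265993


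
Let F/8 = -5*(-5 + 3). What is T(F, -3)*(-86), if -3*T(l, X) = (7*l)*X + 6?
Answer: -47988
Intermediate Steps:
F = 80 (F = 8*(-5*(-5 + 3)) = 8*(-5*(-2)) = 8*10 = 80)
T(l, X) = -2 - 7*X*l/3 (T(l, X) = -((7*l)*X + 6)/3 = -(7*X*l + 6)/3 = -(6 + 7*X*l)/3 = -2 - 7*X*l/3)
T(F, -3)*(-86) = (-2 - 7/3*(-3)*80)*(-86) = (-2 + 560)*(-86) = 558*(-86) = -47988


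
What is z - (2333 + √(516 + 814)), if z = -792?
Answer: -3125 - √1330 ≈ -3161.5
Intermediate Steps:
z - (2333 + √(516 + 814)) = -792 - (2333 + √(516 + 814)) = -792 - (2333 + √1330) = -792 + (-2333 - √1330) = -3125 - √1330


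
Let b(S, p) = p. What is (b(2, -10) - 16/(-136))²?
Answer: 28224/289 ≈ 97.661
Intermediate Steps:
(b(2, -10) - 16/(-136))² = (-10 - 16/(-136))² = (-10 - 16*(-1/136))² = (-10 + 2/17)² = (-168/17)² = 28224/289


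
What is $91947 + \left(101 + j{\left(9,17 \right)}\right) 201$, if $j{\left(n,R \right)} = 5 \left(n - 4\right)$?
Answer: $117273$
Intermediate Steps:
$j{\left(n,R \right)} = -20 + 5 n$ ($j{\left(n,R \right)} = 5 \left(-4 + n\right) = -20 + 5 n$)
$91947 + \left(101 + j{\left(9,17 \right)}\right) 201 = 91947 + \left(101 + \left(-20 + 5 \cdot 9\right)\right) 201 = 91947 + \left(101 + \left(-20 + 45\right)\right) 201 = 91947 + \left(101 + 25\right) 201 = 91947 + 126 \cdot 201 = 91947 + 25326 = 117273$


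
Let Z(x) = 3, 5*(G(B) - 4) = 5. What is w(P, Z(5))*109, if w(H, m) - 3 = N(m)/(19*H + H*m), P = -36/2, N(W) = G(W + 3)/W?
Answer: 387931/1188 ≈ 326.54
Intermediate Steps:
G(B) = 5 (G(B) = 4 + (1/5)*5 = 4 + 1 = 5)
N(W) = 5/W
P = -18 (P = -36*1/2 = -18)
w(H, m) = 3 + 5/(m*(19*H + H*m)) (w(H, m) = 3 + (5/m)/(19*H + H*m) = 3 + 5/(m*(19*H + H*m)))
w(P, Z(5))*109 = ((5 + 3*(-18)*3*(19 + 3))/(-18*3*(19 + 3)))*109 = -1/18*1/3*(5 + 3*(-18)*3*22)/22*109 = -1/18*1/3*1/22*(5 - 3564)*109 = -1/18*1/3*1/22*(-3559)*109 = (3559/1188)*109 = 387931/1188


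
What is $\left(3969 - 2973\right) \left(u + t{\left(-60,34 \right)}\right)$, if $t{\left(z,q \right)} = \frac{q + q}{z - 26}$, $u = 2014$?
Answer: $\frac{86221728}{43} \approx 2.0052 \cdot 10^{6}$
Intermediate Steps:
$t{\left(z,q \right)} = \frac{2 q}{-26 + z}$
$\left(3969 - 2973\right) \left(u + t{\left(-60,34 \right)}\right) = \left(3969 - 2973\right) \left(2014 + 2 \cdot 34 \frac{1}{-26 - 60}\right) = 996 \left(2014 + 2 \cdot 34 \frac{1}{-86}\right) = 996 \left(2014 + 2 \cdot 34 \left(- \frac{1}{86}\right)\right) = 996 \left(2014 - \frac{34}{43}\right) = 996 \cdot \frac{86568}{43} = \frac{86221728}{43}$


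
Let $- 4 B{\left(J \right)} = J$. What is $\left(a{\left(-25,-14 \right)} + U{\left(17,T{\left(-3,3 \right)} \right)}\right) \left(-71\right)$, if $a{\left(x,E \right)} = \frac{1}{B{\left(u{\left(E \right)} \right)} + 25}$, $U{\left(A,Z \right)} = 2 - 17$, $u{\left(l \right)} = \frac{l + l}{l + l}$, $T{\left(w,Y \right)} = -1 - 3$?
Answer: $\frac{105151}{99} \approx 1062.1$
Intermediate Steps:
$T{\left(w,Y \right)} = -4$
$u{\left(l \right)} = 1$ ($u{\left(l \right)} = \frac{2 l}{2 l} = 2 l \frac{1}{2 l} = 1$)
$B{\left(J \right)} = - \frac{J}{4}$
$U{\left(A,Z \right)} = -15$
$a{\left(x,E \right)} = \frac{4}{99}$ ($a{\left(x,E \right)} = \frac{1}{\left(- \frac{1}{4}\right) 1 + 25} = \frac{1}{- \frac{1}{4} + 25} = \frac{1}{\frac{99}{4}} = \frac{4}{99}$)
$\left(a{\left(-25,-14 \right)} + U{\left(17,T{\left(-3,3 \right)} \right)}\right) \left(-71\right) = \left(\frac{4}{99} - 15\right) \left(-71\right) = \left(- \frac{1481}{99}\right) \left(-71\right) = \frac{105151}{99}$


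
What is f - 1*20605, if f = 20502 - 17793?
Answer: -17896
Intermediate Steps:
f = 2709
f - 1*20605 = 2709 - 1*20605 = 2709 - 20605 = -17896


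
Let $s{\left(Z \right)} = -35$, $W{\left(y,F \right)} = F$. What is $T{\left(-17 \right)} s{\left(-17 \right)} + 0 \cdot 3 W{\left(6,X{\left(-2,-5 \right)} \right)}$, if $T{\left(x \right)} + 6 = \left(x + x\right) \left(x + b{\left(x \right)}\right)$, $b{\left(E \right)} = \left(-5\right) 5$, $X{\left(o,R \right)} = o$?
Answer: $-49770$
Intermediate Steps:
$b{\left(E \right)} = -25$
$T{\left(x \right)} = -6 + 2 x \left(-25 + x\right)$ ($T{\left(x \right)} = -6 + \left(x + x\right) \left(x - 25\right) = -6 + 2 x \left(-25 + x\right)$)
$T{\left(-17 \right)} s{\left(-17 \right)} + 0 \cdot 3 W{\left(6,X{\left(-2,-5 \right)} \right)} = \left(-6 - -850 + 2 \left(-17\right)^{2}\right) \left(-35\right) + 0 \cdot 3 \left(-2\right) = \left(-6 + 850 + 2 \cdot 289\right) \left(-35\right) + 0 \left(-2\right) = \left(-6 + 850 + 578\right) \left(-35\right) + 0 = 1422 \left(-35\right) + 0 = -49770 + 0 = -49770$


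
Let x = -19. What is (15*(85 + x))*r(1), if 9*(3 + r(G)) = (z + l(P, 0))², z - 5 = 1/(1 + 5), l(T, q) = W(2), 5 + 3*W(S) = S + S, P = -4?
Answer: -7205/18 ≈ -400.28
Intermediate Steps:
W(S) = -5/3 + 2*S/3 (W(S) = -5/3 + (S + S)/3 = -5/3 + (2*S)/3 = -5/3 + 2*S/3)
l(T, q) = -⅓ (l(T, q) = -5/3 + (⅔)*2 = -5/3 + 4/3 = -⅓)
z = 31/6 (z = 5 + 1/(1 + 5) = 5 + 1/6 = 5 + ⅙ = 31/6 ≈ 5.1667)
r(G) = -131/324 (r(G) = -3 + (31/6 - ⅓)²/9 = -3 + (29/6)²/9 = -3 + (⅑)*(841/36) = -3 + 841/324 = -131/324)
(15*(85 + x))*r(1) = (15*(85 - 19))*(-131/324) = (15*66)*(-131/324) = 990*(-131/324) = -7205/18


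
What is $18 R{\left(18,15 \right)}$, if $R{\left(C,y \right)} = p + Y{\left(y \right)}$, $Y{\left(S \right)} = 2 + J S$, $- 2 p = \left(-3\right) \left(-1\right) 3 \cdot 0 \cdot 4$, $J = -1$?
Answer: $-234$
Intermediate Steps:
$p = 0$ ($p = - \frac{\left(-3\right) \left(-1\right) 3 \cdot 0 \cdot 4}{2} = - \frac{3 \cdot 3 \cdot 0 \cdot 4}{2} = - \frac{9 \cdot 0 \cdot 4}{2} = - \frac{0 \cdot 4}{2} = \left(- \frac{1}{2}\right) 0 = 0$)
$Y{\left(S \right)} = 2 - S$
$R{\left(C,y \right)} = 2 - y$ ($R{\left(C,y \right)} = 0 - \left(-2 + y\right) = 2 - y$)
$18 R{\left(18,15 \right)} = 18 \left(2 - 15\right) = 18 \left(-13\right) = -234$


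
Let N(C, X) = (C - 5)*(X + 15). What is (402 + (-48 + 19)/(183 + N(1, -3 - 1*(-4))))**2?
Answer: 2285700481/14161 ≈ 1.6141e+5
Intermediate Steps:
N(C, X) = (-5 + C)*(15 + X)
(402 + (-48 + 19)/(183 + N(1, -3 - 1*(-4))))**2 = (402 + (-48 + 19)/(183 + (-75 - 5*(-3 - 1*(-4)) + 15*1 + 1*(-3 - 1*(-4)))))**2 = (402 - 29/(183 + (-75 - 5*(-3 + 4) + 15 + 1*(-3 + 4))))**2 = (402 - 29/(183 + (-75 - 5*1 + 15 + 1*1)))**2 = (402 - 29/(183 + (-75 - 5 + 15 + 1)))**2 = (402 - 29/(183 - 64))**2 = (402 - 29/119)**2 = (47809/119)**2 = 2285700481/14161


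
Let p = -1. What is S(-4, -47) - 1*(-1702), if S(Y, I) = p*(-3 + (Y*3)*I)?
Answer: 1141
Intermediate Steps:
S(Y, I) = 3 - 3*I*Y (S(Y, I) = -(-3 + (Y*3)*I) = -(-3 + (3*Y)*I) = -(-3 + 3*I*Y) = 3 - 3*I*Y)
S(-4, -47) - 1*(-1702) = (3 - 3*(-47)*(-4)) - 1*(-1702) = (3 - 564) + 1702 = -561 + 1702 = 1141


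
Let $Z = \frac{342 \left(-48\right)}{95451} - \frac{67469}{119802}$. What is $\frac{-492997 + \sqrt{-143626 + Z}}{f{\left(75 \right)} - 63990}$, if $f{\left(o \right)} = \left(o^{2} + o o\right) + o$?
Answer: $\frac{492997}{52665} - \frac{i \sqrt{2086805059390507385231034}}{200745299423610} \approx 9.361 - 0.0071961 i$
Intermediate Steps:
$f{\left(o \right)} = o + 2 o^{2}$ ($f{\left(o \right)} = \left(o^{2} + o^{2}\right) + o = 2 o^{2} + o = o + 2 o^{2}$)
$Z = - \frac{2802217717}{3811740234}$ ($Z = \left(-16416\right) \frac{1}{95451} - \frac{67469}{119802} = - \frac{5472}{31817} - \frac{67469}{119802} = - \frac{2802217717}{3811740234} \approx -0.73515$)
$\frac{-492997 + \sqrt{-143626 + Z}}{f{\left(75 \right)} - 63990} = \frac{-492997 + \sqrt{-143626 - \frac{2802217717}{3811740234}}}{75 \left(1 + 2 \cdot 75\right) - 63990} = \frac{-492997 + \sqrt{- \frac{547467805066201}{3811740234}}}{75 \left(1 + 150\right) - 63990} = \frac{-492997 + \frac{i \sqrt{2086805059390507385231034}}{3811740234}}{75 \cdot 151 - 63990} = \frac{-492997 + \frac{i \sqrt{2086805059390507385231034}}{3811740234}}{11325 - 63990} = \frac{-492997 + \frac{i \sqrt{2086805059390507385231034}}{3811740234}}{-52665} = \left(-492997 + \frac{i \sqrt{2086805059390507385231034}}{3811740234}\right) \left(- \frac{1}{52665}\right) = \frac{492997}{52665} - \frac{i \sqrt{2086805059390507385231034}}{200745299423610}$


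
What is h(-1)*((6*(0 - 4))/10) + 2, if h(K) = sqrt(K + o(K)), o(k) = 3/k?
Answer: 2 - 24*I/5 ≈ 2.0 - 4.8*I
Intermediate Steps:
h(K) = sqrt(K + 3/K)
h(-1)*((6*(0 - 4))/10) + 2 = sqrt(-1 + 3/(-1))*((6*(0 - 4))/10) + 2 = sqrt(-1 + 3*(-1))*((6*(-4))*(1/10)) + 2 = sqrt(-1 - 3)*(-24*1/10) + 2 = sqrt(-4)*(-12/5) + 2 = (2*I)*(-12/5) + 2 = -24*I/5 + 2 = 2 - 24*I/5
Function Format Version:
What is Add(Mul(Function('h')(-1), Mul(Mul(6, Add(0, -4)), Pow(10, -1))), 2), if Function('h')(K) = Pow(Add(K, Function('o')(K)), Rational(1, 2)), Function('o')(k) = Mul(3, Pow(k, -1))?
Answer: Add(2, Mul(Rational(-24, 5), I)) ≈ Add(2.0000, Mul(-4.8000, I))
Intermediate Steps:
Function('h')(K) = Pow(Add(K, Mul(3, Pow(K, -1))), Rational(1, 2))
Add(Mul(Function('h')(-1), Mul(Mul(6, Add(0, -4)), Pow(10, -1))), 2) = Add(Mul(Pow(Add(-1, Mul(3, Pow(-1, -1))), Rational(1, 2)), Mul(Mul(6, Add(0, -4)), Pow(10, -1))), 2) = Add(Mul(Pow(Add(-1, Mul(3, -1)), Rational(1, 2)), Mul(Mul(6, -4), Rational(1, 10))), 2) = Add(Mul(Pow(Add(-1, -3), Rational(1, 2)), Mul(-24, Rational(1, 10))), 2) = Add(Mul(Pow(-4, Rational(1, 2)), Rational(-12, 5)), 2) = Add(Mul(Mul(2, I), Rational(-12, 5)), 2) = Add(Mul(Rational(-24, 5), I), 2) = Add(2, Mul(Rational(-24, 5), I))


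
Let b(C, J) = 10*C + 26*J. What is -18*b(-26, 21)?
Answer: -5148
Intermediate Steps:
-18*b(-26, 21) = -18*(10*(-26) + 26*21) = -18*(-260 + 546) = -18*286 = -5148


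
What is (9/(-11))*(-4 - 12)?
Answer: 144/11 ≈ 13.091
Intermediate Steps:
(9/(-11))*(-4 - 12) = (9*(-1/11))*(-16) = -9/11*(-16) = 144/11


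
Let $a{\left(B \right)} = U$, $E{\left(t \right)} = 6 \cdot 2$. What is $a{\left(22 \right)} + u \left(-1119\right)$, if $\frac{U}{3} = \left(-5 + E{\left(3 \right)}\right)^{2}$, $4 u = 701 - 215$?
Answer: $- \frac{271623}{2} \approx -1.3581 \cdot 10^{5}$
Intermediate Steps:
$u = \frac{243}{2}$ ($u = \frac{701 - 215}{4} = \frac{1}{4} \cdot 486 = \frac{243}{2} \approx 121.5$)
$E{\left(t \right)} = 12$
$U = 147$ ($U = 3 \left(-5 + 12\right)^{2} = 3 \cdot 7^{2} = 3 \cdot 49 = 147$)
$a{\left(B \right)} = 147$
$a{\left(22 \right)} + u \left(-1119\right) = 147 + \frac{243}{2} \left(-1119\right) = 147 - \frac{271917}{2} = - \frac{271623}{2}$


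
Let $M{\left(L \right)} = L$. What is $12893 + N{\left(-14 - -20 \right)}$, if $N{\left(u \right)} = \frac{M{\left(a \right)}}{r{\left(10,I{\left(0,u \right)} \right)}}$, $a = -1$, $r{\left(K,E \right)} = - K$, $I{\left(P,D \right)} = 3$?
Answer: $\frac{128931}{10} \approx 12893.0$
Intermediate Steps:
$N{\left(u \right)} = \frac{1}{10}$ ($N{\left(u \right)} = - \frac{1}{\left(-1\right) 10} = - \frac{1}{-10} = \left(-1\right) \left(- \frac{1}{10}\right) = \frac{1}{10}$)
$12893 + N{\left(-14 - -20 \right)} = 12893 + \frac{1}{10} = \frac{128931}{10}$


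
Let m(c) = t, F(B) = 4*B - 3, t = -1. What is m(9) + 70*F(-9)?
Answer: -2731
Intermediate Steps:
F(B) = -3 + 4*B
m(c) = -1
m(9) + 70*F(-9) = -1 + 70*(-3 + 4*(-9)) = -1 + 70*(-3 - 36) = -1 + 70*(-39) = -1 - 2730 = -2731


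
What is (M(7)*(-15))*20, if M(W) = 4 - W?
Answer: 900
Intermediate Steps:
(M(7)*(-15))*20 = ((4 - 1*7)*(-15))*20 = ((4 - 7)*(-15))*20 = -3*(-15)*20 = 45*20 = 900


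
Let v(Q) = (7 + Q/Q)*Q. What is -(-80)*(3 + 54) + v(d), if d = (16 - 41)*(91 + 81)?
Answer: -29840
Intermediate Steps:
d = -4300 (d = -25*172 = -4300)
v(Q) = 8*Q (v(Q) = (7 + 1)*Q = 8*Q)
-(-80)*(3 + 54) + v(d) = -(-80)*(3 + 54) + 8*(-4300) = -(-80)*57 - 34400 = -1*(-4560) - 34400 = 4560 - 34400 = -29840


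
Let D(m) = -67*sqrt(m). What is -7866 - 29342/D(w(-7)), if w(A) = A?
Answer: -7866 - 29342*I*sqrt(7)/469 ≈ -7866.0 - 165.53*I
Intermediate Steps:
-7866 - 29342/D(w(-7)) = -7866 - 29342*I*sqrt(7)/469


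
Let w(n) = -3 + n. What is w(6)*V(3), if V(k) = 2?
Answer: 6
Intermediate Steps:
w(6)*V(3) = (-3 + 6)*2 = 3*2 = 6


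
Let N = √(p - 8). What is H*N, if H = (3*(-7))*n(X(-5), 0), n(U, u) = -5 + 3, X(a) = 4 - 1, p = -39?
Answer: 42*I*√47 ≈ 287.94*I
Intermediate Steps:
N = I*√47 (N = √(-39 - 8) = √(-47) = I*√47 ≈ 6.8557*I)
X(a) = 3
n(U, u) = -2
H = 42 (H = (3*(-7))*(-2) = -21*(-2) = 42)
H*N = 42*(I*√47) = 42*I*√47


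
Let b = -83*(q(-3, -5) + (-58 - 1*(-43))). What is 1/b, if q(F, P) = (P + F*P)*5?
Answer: -1/2905 ≈ -0.00034423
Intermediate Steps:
q(F, P) = 5*P + 5*F*P
b = -2905 (b = -83*(5*(-5)*(1 - 3) + (-58 - 1*(-43))) = -83*(5*(-5)*(-2) + (-58 + 43)) = -83*(50 - 15) = -83*35 = -2905)
1/b = 1/(-2905) = -1/2905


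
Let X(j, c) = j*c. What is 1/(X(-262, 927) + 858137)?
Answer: 1/615263 ≈ 1.6253e-6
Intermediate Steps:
X(j, c) = c*j
1/(X(-262, 927) + 858137) = 1/(927*(-262) + 858137) = 1/(-242874 + 858137) = 1/615263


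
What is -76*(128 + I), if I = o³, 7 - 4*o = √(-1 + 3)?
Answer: -162963/16 + 2831*√2/16 ≈ -9935.0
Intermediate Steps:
o = 7/4 - √2/4 (o = 7/4 - √(-1 + 3)/4 = 7/4 - √2/4 ≈ 1.3964)
I = (7/4 - √2/4)³ ≈ 2.7232
-76*(128 + I) = -76*(128 + (7 - √2)³/64) = -9728 - 19*(7 - √2)³/16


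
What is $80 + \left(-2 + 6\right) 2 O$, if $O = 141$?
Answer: $1208$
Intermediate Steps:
$80 + \left(-2 + 6\right) 2 O = 80 + \left(-2 + 6\right) 2 \cdot 141 = 80 + 4 \cdot 2 \cdot 141 = 80 + 8 \cdot 141 = 80 + 1128 = 1208$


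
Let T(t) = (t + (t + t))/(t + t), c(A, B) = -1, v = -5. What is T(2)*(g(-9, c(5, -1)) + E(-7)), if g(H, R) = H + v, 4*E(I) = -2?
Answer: -87/4 ≈ -21.750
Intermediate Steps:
E(I) = -½ (E(I) = (¼)*(-2) = -½)
T(t) = 3/2 (T(t) = (t + 2*t)/((2*t)) = (3*t)*(1/(2*t)) = 3/2)
g(H, R) = -5 + H (g(H, R) = H - 5 = -5 + H)
T(2)*(g(-9, c(5, -1)) + E(-7)) = 3*((-5 - 9) - ½)/2 = 3*(-14 - ½)/2 = (3/2)*(-29/2) = -87/4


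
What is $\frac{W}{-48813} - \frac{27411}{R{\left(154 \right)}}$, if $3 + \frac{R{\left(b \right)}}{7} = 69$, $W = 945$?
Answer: $- \frac{148716637}{2505734} \approx -59.351$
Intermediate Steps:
$R{\left(b \right)} = 462$ ($R{\left(b \right)} = -21 + 7 \cdot 69 = -21 + 483 = 462$)
$\frac{W}{-48813} - \frac{27411}{R{\left(154 \right)}} = \frac{945}{-48813} - \frac{27411}{462} = 945 \left(- \frac{1}{48813}\right) - \frac{9137}{154} = - \frac{315}{16271} - \frac{9137}{154} = - \frac{148716637}{2505734}$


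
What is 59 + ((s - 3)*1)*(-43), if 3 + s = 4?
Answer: 145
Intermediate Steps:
s = 1 (s = -3 + 4 = 1)
59 + ((s - 3)*1)*(-43) = 59 + ((1 - 3)*1)*(-43) = 59 - 2*1*(-43) = 59 - 2*(-43) = 59 + 86 = 145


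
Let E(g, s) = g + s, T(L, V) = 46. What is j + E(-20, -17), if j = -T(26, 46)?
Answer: -83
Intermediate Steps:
j = -46 (j = -1*46 = -46)
j + E(-20, -17) = -46 + (-20 - 17) = -46 - 37 = -83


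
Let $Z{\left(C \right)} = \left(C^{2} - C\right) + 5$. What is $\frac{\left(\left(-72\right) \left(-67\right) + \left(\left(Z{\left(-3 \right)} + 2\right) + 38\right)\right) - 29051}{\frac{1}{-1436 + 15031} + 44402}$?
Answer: $- \frac{328591150}{603645191} \approx -0.54434$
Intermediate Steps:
$Z{\left(C \right)} = 5 + C^{2} - C$
$\frac{\left(\left(-72\right) \left(-67\right) + \left(\left(Z{\left(-3 \right)} + 2\right) + 38\right)\right) - 29051}{\frac{1}{-1436 + 15031} + 44402} = \frac{\left(\left(-72\right) \left(-67\right) + \left(\left(\left(5 + \left(-3\right)^{2} - -3\right) + 2\right) + 38\right)\right) - 29051}{\frac{1}{-1436 + 15031} + 44402} = \frac{\left(4824 + \left(\left(\left(5 + 9 + 3\right) + 2\right) + 38\right)\right) - 29051}{\frac{1}{13595} + 44402} = \frac{\left(4824 + \left(\left(17 + 2\right) + 38\right)\right) - 29051}{\frac{1}{13595} + 44402} = \frac{\left(4824 + \left(19 + 38\right)\right) - 29051}{\frac{603645191}{13595}} = \left(\left(4824 + 57\right) - 29051\right) \frac{13595}{603645191} = \left(4881 - 29051\right) \frac{13595}{603645191} = \left(-24170\right) \frac{13595}{603645191} = - \frac{328591150}{603645191}$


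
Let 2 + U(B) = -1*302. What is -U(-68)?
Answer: 304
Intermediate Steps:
U(B) = -304 (U(B) = -2 - 1*302 = -2 - 302 = -304)
-U(-68) = -1*(-304) = 304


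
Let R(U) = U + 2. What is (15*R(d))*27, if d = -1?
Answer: 405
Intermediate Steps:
R(U) = 2 + U
(15*R(d))*27 = (15*(2 - 1))*27 = (15*1)*27 = 15*27 = 405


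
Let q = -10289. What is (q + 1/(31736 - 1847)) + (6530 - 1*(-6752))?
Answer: 89457778/29889 ≈ 2993.0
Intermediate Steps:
(q + 1/(31736 - 1847)) + (6530 - 1*(-6752)) = (-10289 + 1/(31736 - 1847)) + (6530 - 1*(-6752)) = (-10289 + 1/29889) + (6530 + 6752) = (-10289 + 1/29889) + 13282 = -307527920/29889 + 13282 = 89457778/29889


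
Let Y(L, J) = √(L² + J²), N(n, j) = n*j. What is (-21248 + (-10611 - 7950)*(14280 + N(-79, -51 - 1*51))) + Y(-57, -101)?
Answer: -414636866 + 5*√538 ≈ -4.1464e+8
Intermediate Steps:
N(n, j) = j*n
Y(L, J) = √(J² + L²)
(-21248 + (-10611 - 7950)*(14280 + N(-79, -51 - 1*51))) + Y(-57, -101) = (-21248 + (-10611 - 7950)*(14280 + (-51 - 1*51)*(-79))) + √((-101)² + (-57)²) = (-21248 - 18561*(14280 + (-51 - 51)*(-79))) + √(10201 + 3249) = (-21248 - 18561*(14280 - 102*(-79))) + √13450 = (-21248 - 18561*(14280 + 8058)) + 5*√538 = (-21248 - 18561*22338) + 5*√538 = (-21248 - 414615618) + 5*√538 = -414636866 + 5*√538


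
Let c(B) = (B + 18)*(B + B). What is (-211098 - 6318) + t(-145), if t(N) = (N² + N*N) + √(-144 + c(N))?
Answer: -175366 + √36686 ≈ -1.7517e+5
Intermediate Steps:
c(B) = 2*B*(18 + B) (c(B) = (18 + B)*(2*B) = 2*B*(18 + B))
t(N) = √(-144 + 2*N*(18 + N)) + 2*N² (t(N) = (N² + N*N) + √(-144 + 2*N*(18 + N)) = (N² + N²) + √(-144 + 2*N*(18 + N)) = 2*N² + √(-144 + 2*N*(18 + N)) = √(-144 + 2*N*(18 + N)) + 2*N²)
(-211098 - 6318) + t(-145) = (-211098 - 6318) + (2*(-145)² + √2*√(-72 - 145*(18 - 145))) = -217416 + (2*21025 + √2*√(-72 - 145*(-127))) = -217416 + (42050 + √2*√(-72 + 18415)) = -217416 + (42050 + √2*√18343) = -217416 + (42050 + √36686) = -175366 + √36686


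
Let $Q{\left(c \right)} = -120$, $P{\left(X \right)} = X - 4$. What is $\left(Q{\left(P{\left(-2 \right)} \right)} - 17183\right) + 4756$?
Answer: $-12547$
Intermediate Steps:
$P{\left(X \right)} = -4 + X$ ($P{\left(X \right)} = X - 4 = -4 + X$)
$\left(Q{\left(P{\left(-2 \right)} \right)} - 17183\right) + 4756 = \left(-120 - 17183\right) + 4756 = -17303 + 4756 = -12547$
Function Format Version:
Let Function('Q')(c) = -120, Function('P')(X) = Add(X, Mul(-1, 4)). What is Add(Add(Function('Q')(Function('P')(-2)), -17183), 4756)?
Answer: -12547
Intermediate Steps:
Function('P')(X) = Add(-4, X) (Function('P')(X) = Add(X, -4) = Add(-4, X))
Add(Add(Function('Q')(Function('P')(-2)), -17183), 4756) = Add(Add(-120, -17183), 4756) = Add(-17303, 4756) = -12547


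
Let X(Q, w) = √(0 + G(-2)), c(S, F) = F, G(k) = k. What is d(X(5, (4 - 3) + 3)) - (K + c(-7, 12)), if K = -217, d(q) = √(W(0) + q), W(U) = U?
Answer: 205 + 2^(¼)*√I ≈ 205.84 + 0.8409*I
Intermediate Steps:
X(Q, w) = I*√2 (X(Q, w) = √(0 - 2) = √(-2) = I*√2)
d(q) = √q (d(q) = √(0 + q) = √q)
d(X(5, (4 - 3) + 3)) - (K + c(-7, 12)) = √(I*√2) - (-217 + 12) = 2^(¼)*√I - 1*(-205) = 2^(¼)*√I + 205 = 205 + 2^(¼)*√I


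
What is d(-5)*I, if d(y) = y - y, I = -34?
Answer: 0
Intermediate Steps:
d(y) = 0
d(-5)*I = 0*(-34) = 0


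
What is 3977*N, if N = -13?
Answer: -51701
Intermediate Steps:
3977*N = 3977*(-13) = -51701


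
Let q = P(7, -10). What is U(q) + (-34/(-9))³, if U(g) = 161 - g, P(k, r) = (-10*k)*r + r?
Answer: -346337/729 ≈ -475.08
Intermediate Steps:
P(k, r) = r - 10*k*r (P(k, r) = -10*k*r + r = r - 10*k*r)
q = 690 (q = -10*(1 - 10*7) = -10*(1 - 70) = -10*(-69) = 690)
U(q) + (-34/(-9))³ = (161 - 1*690) + (-34/(-9))³ = (161 - 690) + (-34*(-⅑))³ = -529 + (34/9)³ = -529 + 39304/729 = -346337/729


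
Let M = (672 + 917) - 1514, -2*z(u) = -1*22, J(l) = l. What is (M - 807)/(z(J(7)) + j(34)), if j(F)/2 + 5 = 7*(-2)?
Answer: 244/9 ≈ 27.111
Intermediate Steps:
j(F) = -38 (j(F) = -10 + 2*(7*(-2)) = -10 + 2*(-14) = -10 - 28 = -38)
z(u) = 11 (z(u) = -(-1)*22/2 = -½*(-22) = 11)
M = 75 (M = 1589 - 1514 = 75)
(M - 807)/(z(J(7)) + j(34)) = (75 - 807)/(11 - 38) = -732/(-27) = -732*(-1/27) = 244/9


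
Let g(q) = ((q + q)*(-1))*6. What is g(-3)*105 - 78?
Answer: 3702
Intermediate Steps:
g(q) = -12*q (g(q) = ((2*q)*(-1))*6 = -2*q*6 = -12*q)
g(-3)*105 - 78 = -12*(-3)*105 - 78 = 36*105 - 78 = 3780 - 78 = 3702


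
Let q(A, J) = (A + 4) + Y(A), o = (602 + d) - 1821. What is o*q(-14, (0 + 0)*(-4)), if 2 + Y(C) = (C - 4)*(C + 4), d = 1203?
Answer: -2688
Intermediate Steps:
Y(C) = -2 + (-4 + C)*(4 + C) (Y(C) = -2 + (C - 4)*(C + 4) = -2 + (-4 + C)*(4 + C))
o = -16 (o = (602 + 1203) - 1821 = 1805 - 1821 = -16)
q(A, J) = -14 + A + A**2 (q(A, J) = (A + 4) + (-18 + A**2) = (4 + A) + (-18 + A**2) = -14 + A + A**2)
o*q(-14, (0 + 0)*(-4)) = -16*(-14 - 14 + (-14)**2) = -16*(-14 - 14 + 196) = -16*168 = -2688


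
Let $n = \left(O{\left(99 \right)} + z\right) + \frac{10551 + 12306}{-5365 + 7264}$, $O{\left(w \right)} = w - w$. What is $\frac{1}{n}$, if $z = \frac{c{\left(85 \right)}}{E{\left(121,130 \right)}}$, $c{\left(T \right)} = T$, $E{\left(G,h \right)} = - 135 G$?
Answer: $\frac{689337}{8293504} \approx 0.083118$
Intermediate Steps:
$O{\left(w \right)} = 0$
$z = - \frac{17}{3267}$ ($z = \frac{85}{\left(-135\right) 121} = \frac{85}{-16335} = 85 \left(- \frac{1}{16335}\right) = - \frac{17}{3267} \approx -0.0052036$)
$n = \frac{8293504}{689337}$ ($n = \left(0 - \frac{17}{3267}\right) + \frac{10551 + 12306}{-5365 + 7264} = - \frac{17}{3267} + \frac{22857}{1899} = - \frac{17}{3267} + 22857 \cdot \frac{1}{1899} = - \frac{17}{3267} + \frac{7619}{633} = \frac{8293504}{689337} \approx 12.031$)
$\frac{1}{n} = \frac{1}{\frac{8293504}{689337}} = \frac{689337}{8293504}$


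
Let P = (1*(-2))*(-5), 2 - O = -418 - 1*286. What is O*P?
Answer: 7060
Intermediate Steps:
O = 706 (O = 2 - (-418 - 1*286) = 2 - (-418 - 286) = 2 - 1*(-704) = 2 + 704 = 706)
P = 10 (P = -2*(-5) = 10)
O*P = 706*10 = 7060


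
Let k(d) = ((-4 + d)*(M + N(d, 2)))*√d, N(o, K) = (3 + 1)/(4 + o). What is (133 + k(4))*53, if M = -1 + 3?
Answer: 7049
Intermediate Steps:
N(o, K) = 4/(4 + o)
M = 2
k(d) = √d*(-4 + d)*(2 + 4/(4 + d)) (k(d) = ((-4 + d)*(2 + 4/(4 + d)))*√d = √d*(-4 + d)*(2 + 4/(4 + d)))
(133 + k(4))*53 = (133 + 2*√4*(-24 + 4² + 2*4)/(4 + 4))*53 = (133 + 2*2*(-24 + 16 + 8)/8)*53 = (133 + 2*2*(⅛)*0)*53 = (133 + 0)*53 = 133*53 = 7049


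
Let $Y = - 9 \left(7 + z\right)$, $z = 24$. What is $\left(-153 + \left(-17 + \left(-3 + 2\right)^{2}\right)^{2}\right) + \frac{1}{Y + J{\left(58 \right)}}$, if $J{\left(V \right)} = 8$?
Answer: $\frac{27912}{271} \approx 103.0$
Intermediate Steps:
$Y = -279$ ($Y = - 9 \left(7 + 24\right) = \left(-9\right) 31 = -279$)
$\left(-153 + \left(-17 + \left(-3 + 2\right)^{2}\right)^{2}\right) + \frac{1}{Y + J{\left(58 \right)}} = \left(-153 + \left(-17 + \left(-3 + 2\right)^{2}\right)^{2}\right) + \frac{1}{-279 + 8} = \left(-153 + \left(-17 + \left(-1\right)^{2}\right)^{2}\right) + \frac{1}{-271} = \left(-153 + \left(-17 + 1\right)^{2}\right) - \frac{1}{271} = \left(-153 + \left(-16\right)^{2}\right) - \frac{1}{271} = \left(-153 + 256\right) - \frac{1}{271} = 103 - \frac{1}{271} = \frac{27912}{271}$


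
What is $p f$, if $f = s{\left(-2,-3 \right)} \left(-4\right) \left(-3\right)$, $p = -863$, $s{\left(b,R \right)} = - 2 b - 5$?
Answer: $10356$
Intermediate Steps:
$s{\left(b,R \right)} = -5 - 2 b$
$f = -12$ ($f = \left(-5 - -4\right) \left(-4\right) \left(-3\right) = \left(-5 + 4\right) \left(-4\right) \left(-3\right) = \left(-1\right) \left(-4\right) \left(-3\right) = 4 \left(-3\right) = -12$)
$p f = \left(-863\right) \left(-12\right) = 10356$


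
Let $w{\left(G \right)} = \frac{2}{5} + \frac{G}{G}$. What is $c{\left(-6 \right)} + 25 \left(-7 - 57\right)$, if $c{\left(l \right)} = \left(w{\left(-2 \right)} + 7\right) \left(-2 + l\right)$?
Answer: $- \frac{8336}{5} \approx -1667.2$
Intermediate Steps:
$w{\left(G \right)} = \frac{7}{5}$ ($w{\left(G \right)} = 2 \cdot \frac{1}{5} + 1 = \frac{2}{5} + 1 = \frac{7}{5}$)
$c{\left(l \right)} = - \frac{84}{5} + \frac{42 l}{5}$ ($c{\left(l \right)} = \left(\frac{7}{5} + 7\right) \left(-2 + l\right) = \frac{42 \left(-2 + l\right)}{5} = - \frac{84}{5} + \frac{42 l}{5}$)
$c{\left(-6 \right)} + 25 \left(-7 - 57\right) = \left(- \frac{84}{5} + \frac{42}{5} \left(-6\right)\right) + 25 \left(-7 - 57\right) = \left(- \frac{84}{5} - \frac{252}{5}\right) + 25 \left(-64\right) = - \frac{336}{5} - 1600 = - \frac{8336}{5}$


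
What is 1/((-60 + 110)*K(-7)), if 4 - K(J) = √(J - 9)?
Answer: 1/400 + I/400 ≈ 0.0025 + 0.0025*I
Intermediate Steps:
K(J) = 4 - √(-9 + J) (K(J) = 4 - √(J - 9) = 4 - √(-9 + J))
1/((-60 + 110)*K(-7)) = 1/((-60 + 110)*(4 - √(-9 - 7))) = 1/(50*(4 - √(-16))) = 1/(50*(4 - 4*I)) = 1/(200 - 200*I) = (200 + 200*I)/80000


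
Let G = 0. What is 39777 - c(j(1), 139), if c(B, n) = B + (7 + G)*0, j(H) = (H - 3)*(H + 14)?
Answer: 39807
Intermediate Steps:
j(H) = (-3 + H)*(14 + H)
c(B, n) = B (c(B, n) = B + (7 + 0)*0 = B + 7*0 = B + 0 = B)
39777 - c(j(1), 139) = 39777 - (-42 + 1**2 + 11*1) = 39777 - (-42 + 1 + 11) = 39777 - 1*(-30) = 39777 + 30 = 39807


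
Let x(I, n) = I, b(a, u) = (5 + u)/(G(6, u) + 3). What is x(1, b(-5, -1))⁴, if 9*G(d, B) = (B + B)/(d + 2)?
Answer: 1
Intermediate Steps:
G(d, B) = 2*B/(9*(2 + d)) (G(d, B) = ((B + B)/(d + 2))/9 = ((2*B)/(2 + d))/9 = (2*B/(2 + d))/9 = 2*B/(9*(2 + d)))
b(a, u) = (5 + u)/(3 + u/36) (b(a, u) = (5 + u)/(2*u/(9*(2 + 6)) + 3) = (5 + u)/((2/9)*u/8 + 3) = (5 + u)/((2/9)*u*(⅛) + 3) = (5 + u)/(u/36 + 3) = (5 + u)/(3 + u/36))
x(1, b(-5, -1))⁴ = 1⁴ = 1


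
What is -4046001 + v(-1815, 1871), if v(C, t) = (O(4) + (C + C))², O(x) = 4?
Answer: 9101875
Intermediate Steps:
v(C, t) = (4 + 2*C)² (v(C, t) = (4 + (C + C))² = (4 + 2*C)²)
-4046001 + v(-1815, 1871) = -4046001 + 4*(2 - 1815)² = -4046001 + 4*(-1813)² = -4046001 + 4*3286969 = -4046001 + 13147876 = 9101875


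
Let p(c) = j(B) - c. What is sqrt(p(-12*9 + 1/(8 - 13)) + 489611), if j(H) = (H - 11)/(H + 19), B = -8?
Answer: sqrt(1481395355)/55 ≈ 699.80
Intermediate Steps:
j(H) = (-11 + H)/(19 + H)
p(c) = -19/11 - c (p(c) = (-11 - 8)/(19 - 8) - c = -19/11 - c)
sqrt(p(-12*9 + 1/(8 - 13)) + 489611) = sqrt((-19/11 - (-12*9 + 1/(8 - 13))) + 489611) = sqrt((-19/11 - (-108 + 1/(-5))) + 489611) = sqrt((-19/11 - (-108 - 1/5)) + 489611) = sqrt((-19/11 - 1*(-541/5)) + 489611) = sqrt((-19/11 + 541/5) + 489611) = sqrt(5856/55 + 489611) = sqrt(26934461/55) = sqrt(1481395355)/55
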